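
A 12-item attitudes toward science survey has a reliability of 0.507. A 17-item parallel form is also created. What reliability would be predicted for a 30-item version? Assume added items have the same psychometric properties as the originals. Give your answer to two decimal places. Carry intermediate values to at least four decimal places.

0.72

Only the ratio of lengths matters: n = 30/12 = 2.5000
r_{30} = n·r / (1 + (n − 1)·r) = 1.2675 / 1.7605 ≈ 0.7200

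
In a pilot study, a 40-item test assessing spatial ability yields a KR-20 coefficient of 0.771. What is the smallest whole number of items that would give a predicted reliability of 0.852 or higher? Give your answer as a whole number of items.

69

n = 0.852 × (1 − 0.771) / [ 0.771 × (1 − 0.852) ]
n = 0.195108 / 0.114108 ≈ 1.7099
1.7099 × 40 = 68.40 → 69 items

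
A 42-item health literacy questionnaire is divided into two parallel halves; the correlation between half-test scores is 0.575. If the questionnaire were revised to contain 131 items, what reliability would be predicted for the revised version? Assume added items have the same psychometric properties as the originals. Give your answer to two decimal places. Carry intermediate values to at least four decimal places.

0.89

Spearman-Brown correction (n = 2): r_full = 2·0.575/(1 + 0.575) = 0.7302
Length factor from 42 to 131 items: n = 131/42 = 3.1190
r_new = n·r_full / (1 + (n − 1)·r_full) = 2.2775 / 2.5473 ≈ 0.8941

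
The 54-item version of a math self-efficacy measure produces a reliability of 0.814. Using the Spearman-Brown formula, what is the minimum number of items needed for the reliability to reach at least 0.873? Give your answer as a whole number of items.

85

n = [0.873 × 0.186] / [0.814 × 0.127]
n = 0.162378 / 0.103378 ≈ 1.5707
1.5707 × 54 = 84.82 → 85 items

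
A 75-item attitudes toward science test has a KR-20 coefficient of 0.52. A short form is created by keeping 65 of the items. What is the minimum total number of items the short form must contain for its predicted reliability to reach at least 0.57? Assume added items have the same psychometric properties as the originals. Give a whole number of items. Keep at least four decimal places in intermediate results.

First, r for the 65-item form: n = 65/75 = 0.8667, so r_65 = 0.8667·0.52/(1 + (0.8667 − 1)·0.52) = 0.4843
Then solve for n' with r_old = 0.4843, r_target = 0.57: n' = 0.57(1 − 0.4843)/[0.4843(1 − 0.57)] = 1.4115
Items = 1.4115 × 65 ≈ 91.75 → 92

92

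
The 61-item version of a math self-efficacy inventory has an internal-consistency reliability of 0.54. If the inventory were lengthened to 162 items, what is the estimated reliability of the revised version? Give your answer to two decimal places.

n = 162/61 = 2.6557
r_new = 2.6557·0.54 / [1 + (2.6557 − 1)·0.54]
     = 1.4341 / 1.8941 = 0.7571

0.76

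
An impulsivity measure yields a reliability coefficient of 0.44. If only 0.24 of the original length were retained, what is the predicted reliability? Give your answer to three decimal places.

r_new = 0.24·0.44 / [1 + (0.24 − 1)·0.44]
r_new = 0.1056 / 0.6656 ≈ 0.1587

0.159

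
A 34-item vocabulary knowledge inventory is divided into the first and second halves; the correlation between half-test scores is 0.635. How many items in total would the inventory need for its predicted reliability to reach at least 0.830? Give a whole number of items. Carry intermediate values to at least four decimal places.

Corrected full-test reliability: r_full = 2 × 0.635 / (1 + 0.635) ≈ 0.7768
n = r_tgt(1 − r_full) / [r_full(1 − r_tgt)] = 0.830 × 0.2232 / (0.7768 × 0.170) ≈ 1.4029
Required items = 1.4029 × 34 = 47.70, so 48 items.

48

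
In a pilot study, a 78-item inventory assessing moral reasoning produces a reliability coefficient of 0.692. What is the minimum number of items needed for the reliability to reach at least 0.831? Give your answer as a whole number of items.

171

n = 0.831(1 − 0.692) / [0.692(1 − 0.831)]
  = 0.255948 / 0.116948 = 2.1886
So the test needs 2.1886 × 78 ≈ 170.71 items; rounding up, 171.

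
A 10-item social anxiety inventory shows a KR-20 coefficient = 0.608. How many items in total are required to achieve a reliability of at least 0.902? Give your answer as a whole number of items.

n = 0.902(1 − 0.608) / [0.608(1 − 0.902)]
  = 0.353584 / 0.059584 = 5.9342
5.9342 × 10 = 59.34 → 60 items

60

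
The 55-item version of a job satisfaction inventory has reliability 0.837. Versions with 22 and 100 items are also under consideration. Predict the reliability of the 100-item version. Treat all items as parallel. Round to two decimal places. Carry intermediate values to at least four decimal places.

0.90

The 22-item form is not needed; work directly from the 55-item form with n = 100/55 = 1.8182.
r_{100} = n·r / (1 + (n − 1)·r) = 1.5218 / 1.6848 ≈ 0.9033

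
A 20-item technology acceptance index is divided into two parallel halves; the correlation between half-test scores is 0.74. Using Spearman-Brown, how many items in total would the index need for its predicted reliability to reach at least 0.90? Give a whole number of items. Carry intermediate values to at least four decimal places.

Corrected full-test reliability: r_full = 2 × 0.74 / (1 + 0.74) ≈ 0.8506
Solve Spearman-Brown for n: n = 0.90(1 − 0.8506) / [0.8506(1 − 0.90)] = 1.5808
Required items = 1.5808 × 20 = 31.62, so 32 items.

32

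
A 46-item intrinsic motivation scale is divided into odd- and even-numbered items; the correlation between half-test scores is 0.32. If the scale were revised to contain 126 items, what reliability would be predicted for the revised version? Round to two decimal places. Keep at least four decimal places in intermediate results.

Spearman-Brown correction (n = 2): r_full = 2·0.32/(1 + 0.32) = 0.4848
Then adjust to 126 items: n = 126/46 = 2.7391
r_new = n·r_full / (1 + (n − 1)·r_full) = 1.3279 / 1.8431 ≈ 0.7205

0.72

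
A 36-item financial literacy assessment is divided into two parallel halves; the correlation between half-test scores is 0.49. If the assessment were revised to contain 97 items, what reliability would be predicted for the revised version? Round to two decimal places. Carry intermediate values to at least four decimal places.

0.84

First correct the split-half correlation to full-test reliability: r_full = 2 × 0.49 / (1 + 0.49) ≈ 0.6577
Length factor from 36 to 97 items: n = 97/36 = 2.6944
r_new = n·r_full / (1 + (n − 1)·r_full) = 1.7721 / 2.1144 ≈ 0.8381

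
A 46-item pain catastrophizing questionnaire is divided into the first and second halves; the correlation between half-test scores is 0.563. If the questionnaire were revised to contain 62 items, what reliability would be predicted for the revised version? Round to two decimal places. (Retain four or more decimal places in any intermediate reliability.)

0.78

Full-test reliability from the split-half r: r_full = 2(0.563)/(1 + 0.563) = 0.7204
Then adjust to 62 items: n = 62/46 = 1.3478
r_new = n·r_full / (1 + (n − 1)·r_full) = 0.9710 / 1.2506 ≈ 0.7764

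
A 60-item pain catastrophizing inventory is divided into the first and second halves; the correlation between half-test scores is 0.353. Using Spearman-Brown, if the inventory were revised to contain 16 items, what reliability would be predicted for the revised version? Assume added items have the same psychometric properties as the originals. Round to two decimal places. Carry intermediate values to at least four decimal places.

0.23

Spearman-Brown correction (n = 2): r_full = 2·0.353/(1 + 0.353) = 0.5218
Length factor from 60 to 16 items: n = 16/60 = 0.2667
r_new = n·r_full / (1 + (n − 1)·r_full) = 0.1392 / 0.6174 ≈ 0.2255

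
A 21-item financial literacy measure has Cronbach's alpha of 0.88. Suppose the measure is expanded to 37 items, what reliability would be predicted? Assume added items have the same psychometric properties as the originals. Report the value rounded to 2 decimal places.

0.93

Length ratio n = 37/21 = 1.7619
Apply the Spearman-Brown prophecy formula, r' = nr / [1 + (n − 1)r]:
r_new = 1.7619·0.88 / [1 + (1.7619 − 1)·0.88]
r_new = 1.5505 / 1.6705 ≈ 0.9282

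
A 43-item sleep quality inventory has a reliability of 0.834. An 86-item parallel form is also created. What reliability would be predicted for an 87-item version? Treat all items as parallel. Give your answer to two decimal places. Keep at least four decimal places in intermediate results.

0.91

The 86-item form is not needed; work directly from the 43-item form with n = 87/43 = 2.0233.
r_{87} = n·r / (1 + (n − 1)·r) = 1.6874 / 1.8534 ≈ 0.9104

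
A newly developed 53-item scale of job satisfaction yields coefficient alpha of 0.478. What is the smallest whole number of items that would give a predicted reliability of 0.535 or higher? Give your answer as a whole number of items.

67

Rearranging the Spearman-Brown formula for n,
n = r_target (1 − r_old) / [ r_old (1 − r_target) ]
n = 0.535 × (1 − 0.478) / [ 0.478 × (1 − 0.535) ]
n = 0.279270 / 0.222270 ≈ 1.2564
Items needed = n × 53 = 1.2564 × 53 ≈ 66.59 → round up to 67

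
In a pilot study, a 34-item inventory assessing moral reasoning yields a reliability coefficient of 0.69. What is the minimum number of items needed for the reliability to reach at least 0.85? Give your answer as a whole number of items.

Rearranging the Spearman-Brown formula for n,
n = r_target (1 − r_old) / [ r_old (1 − r_target) ]
n = [0.85 × 0.31] / [0.69 × 0.15]
n = 0.2635 / 0.1035 ≈ 2.5459
So the test needs 2.5459 × 34 ≈ 86.56 items; rounding up, 87.

87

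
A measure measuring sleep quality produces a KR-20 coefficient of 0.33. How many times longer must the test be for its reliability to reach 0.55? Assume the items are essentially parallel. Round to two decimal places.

2.48

Invert Spearman-Brown to solve for n:
n = r_target (1 − r_old) / [ r_old (1 − r_target) ]
n = 0.55(1 − 0.33) / [0.33(1 − 0.55)]
  = 0.3685 / 0.1485 = 2.4815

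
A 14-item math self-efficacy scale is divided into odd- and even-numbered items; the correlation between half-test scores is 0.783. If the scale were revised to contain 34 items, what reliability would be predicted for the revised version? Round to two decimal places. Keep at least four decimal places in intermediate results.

0.95

Full-test reliability from the split-half r: r_full = 2(0.783)/(1 + 0.783) = 0.8783
Length factor from 14 to 34 items: n = 34/14 = 2.4286
r_new = n·r_full / (1 + (n − 1)·r_full) = 2.1330 / 2.2547 ≈ 0.9460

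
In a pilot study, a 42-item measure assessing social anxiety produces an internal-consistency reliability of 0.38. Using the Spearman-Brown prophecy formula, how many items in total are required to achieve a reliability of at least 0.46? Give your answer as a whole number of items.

Rearranging the Spearman-Brown formula for n,
n = r*(1 − r) / [ r (1 − r*) ]
n = 0.46 × (1 − 0.38) / [ 0.38 × (1 − 0.46) ]
  = 0.2852 / 0.2052 = 1.3899
So the test needs 1.3899 × 42 ≈ 58.38 items; rounding up, 59.

59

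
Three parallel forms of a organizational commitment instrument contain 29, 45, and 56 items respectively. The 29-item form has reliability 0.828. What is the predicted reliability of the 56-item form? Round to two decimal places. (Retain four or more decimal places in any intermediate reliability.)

0.90

Only the ratio of lengths matters: n = 56/29 = 1.9310
r_{56} = n·r / (1 + (n − 1)·r) = 1.5989 / 1.7709 ≈ 0.9029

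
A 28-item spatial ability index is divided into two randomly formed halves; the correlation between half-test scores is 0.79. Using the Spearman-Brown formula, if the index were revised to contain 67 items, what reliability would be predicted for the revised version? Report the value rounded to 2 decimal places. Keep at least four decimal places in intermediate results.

0.95

Full-test reliability from the split-half r: r_full = 2(0.79)/(1 + 0.79) = 0.8827
Then adjust to 67 items: n = 67/28 = 2.3929
r_new = n·r_full / (1 + (n − 1)·r_full) = 2.1122 / 2.2295 ≈ 0.9474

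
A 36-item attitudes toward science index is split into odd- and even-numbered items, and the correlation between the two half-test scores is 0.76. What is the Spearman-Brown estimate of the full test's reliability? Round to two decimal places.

Each half is half the length of the full test, so the full test is n = 2 times a half.
r_full = 2(0.76) / (1 + 0.76)
       = 1.5200 / 1.7600 = 0.8636

0.86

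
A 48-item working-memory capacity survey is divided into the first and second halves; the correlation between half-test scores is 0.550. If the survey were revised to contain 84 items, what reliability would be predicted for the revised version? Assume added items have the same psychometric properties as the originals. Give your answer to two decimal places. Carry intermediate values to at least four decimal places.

0.81

Full-test reliability from the split-half r: r_full = 2(0.550)/(1 + 0.550) = 0.7097
Then adjust to 84 items: n = 84/48 = 1.7500
r_new = n·r_full / (1 + (n − 1)·r_full) = 1.2420 / 1.5323 ≈ 0.8105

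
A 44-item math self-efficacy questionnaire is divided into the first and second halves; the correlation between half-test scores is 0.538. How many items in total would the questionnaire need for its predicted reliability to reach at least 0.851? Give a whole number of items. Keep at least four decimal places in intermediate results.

108

r_full = 2(0.538)/(1 + 0.538) = 0.6996
n = r_tgt(1 − r_full) / [r_full(1 − r_tgt)] = 0.851 × 0.3004 / (0.6996 × 0.149) ≈ 2.4524
Required items = 2.4524 × 44 = 107.91, so 108 items.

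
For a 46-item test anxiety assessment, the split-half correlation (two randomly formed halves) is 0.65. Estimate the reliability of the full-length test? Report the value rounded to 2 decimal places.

0.79

Each half is half the length of the full test, so the full test is n = 2 times a half.
r_full = 2r_hh / (1 + r_hh) = 2 × 0.65 / (1 + 0.65)
r_full = 1.3000 / 1.6500 ≈ 0.7879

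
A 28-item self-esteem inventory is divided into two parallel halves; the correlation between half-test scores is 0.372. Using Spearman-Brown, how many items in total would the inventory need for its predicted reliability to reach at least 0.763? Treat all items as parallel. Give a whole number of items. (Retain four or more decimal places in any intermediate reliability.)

77

r_full = 2(0.372)/(1 + 0.372) = 0.5423
Solve Spearman-Brown for n: n = 0.763(1 − 0.5423) / [0.5423(1 − 0.763)] = 2.7172
Required items = 2.7172 × 28 = 76.08, so 77 items.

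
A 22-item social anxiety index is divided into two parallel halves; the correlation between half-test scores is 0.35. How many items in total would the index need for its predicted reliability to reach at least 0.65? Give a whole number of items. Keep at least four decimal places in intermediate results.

Corrected full-test reliability: r_full = 2 × 0.35 / (1 + 0.35) ≈ 0.5185
n = r_tgt(1 − r_full) / [r_full(1 − r_tgt)] = 0.65 × 0.4815 / (0.5185 × 0.35) ≈ 1.7246
Required items = 1.7246 × 22 = 37.94, so 38 items.

38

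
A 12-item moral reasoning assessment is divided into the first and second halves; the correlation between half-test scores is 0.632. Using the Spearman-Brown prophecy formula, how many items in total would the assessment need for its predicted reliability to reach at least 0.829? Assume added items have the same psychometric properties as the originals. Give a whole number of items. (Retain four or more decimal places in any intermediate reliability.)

17

r_full = 2(0.632)/(1 + 0.632) = 0.7745
Solve Spearman-Brown for n: n = 0.829(1 − 0.7745) / [0.7745(1 − 0.829)] = 1.4115
Items = 1.4115 × 12 ≈ 16.94 → 17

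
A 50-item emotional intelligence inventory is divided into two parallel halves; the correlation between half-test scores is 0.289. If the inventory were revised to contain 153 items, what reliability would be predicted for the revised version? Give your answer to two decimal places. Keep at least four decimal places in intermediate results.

0.71

Full-test reliability from the split-half r: r_full = 2(0.289)/(1 + 0.289) = 0.4484
Length factor from 50 to 153 items: n = 153/50 = 3.0600
r_new = n·r_full / (1 + (n − 1)·r_full) = 1.3721 / 1.9237 ≈ 0.7133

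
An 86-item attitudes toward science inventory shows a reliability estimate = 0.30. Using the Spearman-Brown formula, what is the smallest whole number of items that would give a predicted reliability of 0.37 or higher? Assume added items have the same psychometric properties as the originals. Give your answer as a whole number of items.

n = [0.37 × 0.70] / [0.30 × 0.63]
n = 0.2590 / 0.1890 ≈ 1.3704
Items needed = n × 86 = 1.3704 × 86 ≈ 117.85 → round up to 118

118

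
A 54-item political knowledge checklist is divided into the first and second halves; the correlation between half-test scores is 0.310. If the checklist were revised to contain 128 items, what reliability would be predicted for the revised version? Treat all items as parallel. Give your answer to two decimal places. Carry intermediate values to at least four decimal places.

Spearman-Brown correction (n = 2): r_full = 2·0.310/(1 + 0.310) = 0.4733
Then adjust to 128 items: n = 128/54 = 2.3704
r_new = n·r_full / (1 + (n − 1)·r_full) = 1.1219 / 1.6486 ≈ 0.6805

0.68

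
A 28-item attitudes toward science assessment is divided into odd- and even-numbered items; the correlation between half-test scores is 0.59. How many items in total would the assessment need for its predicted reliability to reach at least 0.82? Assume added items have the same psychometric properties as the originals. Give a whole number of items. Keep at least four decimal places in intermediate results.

r_full = 2(0.59)/(1 + 0.59) = 0.7421
Solve Spearman-Brown for n: n = 0.82(1 − 0.7421) / [0.7421(1 − 0.82)] = 1.5832
Items = 1.5832 × 28 ≈ 44.33 → 45

45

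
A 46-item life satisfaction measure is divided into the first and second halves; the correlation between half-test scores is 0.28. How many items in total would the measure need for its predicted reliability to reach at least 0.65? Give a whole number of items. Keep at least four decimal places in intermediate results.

Corrected full-test reliability: r_full = 2 × 0.28 / (1 + 0.28) ≈ 0.4375
n = r_tgt(1 − r_full) / [r_full(1 − r_tgt)] = 0.65 × 0.5625 / (0.4375 × 0.35) ≈ 2.3878
Items = 2.3878 × 46 ≈ 109.84 → 110

110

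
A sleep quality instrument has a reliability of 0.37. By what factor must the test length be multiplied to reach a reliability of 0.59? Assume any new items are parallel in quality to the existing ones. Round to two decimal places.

2.45

Rearranging the Spearman-Brown formula for n,
n = r*(1 − r) / [ r (1 − r*) ]
n = 0.59(1 − 0.37) / [0.37(1 − 0.59)]
  = 0.3717 / 0.1517 = 2.4502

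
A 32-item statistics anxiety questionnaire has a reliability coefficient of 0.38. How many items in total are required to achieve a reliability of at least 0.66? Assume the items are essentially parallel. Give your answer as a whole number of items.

n = 0.66(1 − 0.38) / [0.38(1 − 0.66)]
  = 0.4092 / 0.1292 = 3.1672
So the test needs 3.1672 × 32 ≈ 101.35 items; rounding up, 102.

102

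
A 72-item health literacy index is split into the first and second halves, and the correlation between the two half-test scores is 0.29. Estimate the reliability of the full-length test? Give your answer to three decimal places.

0.450

Apply the Spearman-Brown correction with n = 2:
r_full = 2(0.29) / (1 + 0.29)
r_full = 0.5800 / 1.2900 ≈ 0.4496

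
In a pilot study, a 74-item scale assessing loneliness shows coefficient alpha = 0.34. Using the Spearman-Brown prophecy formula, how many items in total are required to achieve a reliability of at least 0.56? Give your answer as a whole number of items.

Spearman-Brown solved for the length factor n:
n = r*(1 − r) / [ r (1 − r*) ]
n = 0.56(1 − 0.34) / [0.34(1 − 0.56)]
n = 0.3696 / 0.1496 ≈ 2.4706
So the test needs 2.4706 × 74 ≈ 182.82 items; rounding up, 183.

183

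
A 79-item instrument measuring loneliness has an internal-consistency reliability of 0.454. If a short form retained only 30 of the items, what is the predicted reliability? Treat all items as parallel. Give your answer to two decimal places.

The new length is 30/79 = 0.3797 times the old.
Apply the Spearman-Brown prophecy formula, r' = nr / [1 + (n − 1)r]:
r_new = (0.3797 × 0.454) / (1 + (0.3797 − 1) × 0.454)
r_new = 0.1724 / 0.7184 ≈ 0.2400

0.24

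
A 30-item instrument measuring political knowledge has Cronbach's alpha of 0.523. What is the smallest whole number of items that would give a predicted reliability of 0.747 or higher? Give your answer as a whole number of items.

n = 0.747(1 − 0.523) / [0.523(1 − 0.747)]
n = 0.356319 / 0.132319 ≈ 2.6929
2.6929 × 30 = 80.79 → 81 items

81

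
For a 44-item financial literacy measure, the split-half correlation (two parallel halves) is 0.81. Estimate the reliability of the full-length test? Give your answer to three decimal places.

0.895

Apply the Spearman-Brown correction with n = 2:
r_full = 2r_hh / (1 + r_hh) = 2 × 0.81 / (1 + 0.81)
r_full = 1.6200 / 1.8100 ≈ 0.8950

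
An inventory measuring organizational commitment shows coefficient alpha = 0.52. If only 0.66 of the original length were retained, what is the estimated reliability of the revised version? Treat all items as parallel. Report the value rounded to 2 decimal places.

0.42

By Spearman-Brown, r_new = n r / (1 + (n − 1) r).
r_new = 0.66·0.52 / [1 + (0.66 − 1)·0.52]
r_new = 0.3432 / 0.8232 ≈ 0.4169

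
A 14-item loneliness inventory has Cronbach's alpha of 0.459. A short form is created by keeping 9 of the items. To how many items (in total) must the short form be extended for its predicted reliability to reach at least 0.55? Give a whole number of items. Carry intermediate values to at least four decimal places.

First, r for the 9-item form: n = 9/14 = 0.6429, so r_9 = 0.6429·0.459/(1 + (0.6429 − 1)·0.459) = 0.3529
Then solve for n' with r_old = 0.3529, r_target = 0.55: n' = 0.55(1 − 0.3529)/[0.3529(1 − 0.55)] = 2.2411
Items = 2.2411 × 9 ≈ 20.17 → 21

21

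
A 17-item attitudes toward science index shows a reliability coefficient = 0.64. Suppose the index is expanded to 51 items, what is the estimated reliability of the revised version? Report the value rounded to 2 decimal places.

The new length is 51/17 = 3 times the old.
r_new = (3 × 0.64) / (1 + (3 − 1) × 0.64)
     = 1.9200 / 2.2800 = 0.8421

0.84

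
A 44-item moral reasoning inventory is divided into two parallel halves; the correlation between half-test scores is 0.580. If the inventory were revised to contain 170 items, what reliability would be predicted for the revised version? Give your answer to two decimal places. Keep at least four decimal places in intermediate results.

0.91

Full-test reliability from the split-half r: r_full = 2(0.580)/(1 + 0.580) = 0.7342
Then adjust to 170 items: n = 170/44 = 3.8636
r_new = n·r_full / (1 + (n − 1)·r_full) = 2.8367 / 3.1025 ≈ 0.9143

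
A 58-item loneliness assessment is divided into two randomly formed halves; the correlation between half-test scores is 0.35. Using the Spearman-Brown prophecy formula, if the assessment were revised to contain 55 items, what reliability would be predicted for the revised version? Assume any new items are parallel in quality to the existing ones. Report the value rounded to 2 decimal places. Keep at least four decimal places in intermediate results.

0.51

First correct the split-half correlation to full-test reliability: r_full = 2 × 0.35 / (1 + 0.35) ≈ 0.5185
Then adjust to 55 items: n = 55/58 = 0.9483
r_new = n·r_full / (1 + (n − 1)·r_full) = 0.4917 / 0.9732 ≈ 0.5052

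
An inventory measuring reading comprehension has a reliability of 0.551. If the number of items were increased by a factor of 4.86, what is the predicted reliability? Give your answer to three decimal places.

r_new = 4.86·0.551 / [1 + (4.86 − 1)·0.551]
     = 2.6779 / 3.1269 = 0.8564

0.856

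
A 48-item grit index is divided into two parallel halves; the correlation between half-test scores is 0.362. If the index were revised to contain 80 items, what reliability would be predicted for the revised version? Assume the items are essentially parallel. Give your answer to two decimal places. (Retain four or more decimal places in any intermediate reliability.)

Full-test reliability from the split-half r: r_full = 2(0.362)/(1 + 0.362) = 0.5316
Length factor from 48 to 80 items: n = 80/48 = 1.6667
r_new = n·r_full / (1 + (n − 1)·r_full) = 0.8860 / 1.3544 ≈ 0.6542

0.65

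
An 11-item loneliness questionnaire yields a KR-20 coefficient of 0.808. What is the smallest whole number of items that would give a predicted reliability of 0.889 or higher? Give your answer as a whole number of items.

Rearranging the Spearman-Brown formula for n,
n = r*(1 − r) / [ r (1 − r*) ]
n = [0.889 × 0.192] / [0.808 × 0.111]
n = 0.170688 / 0.089688 ≈ 1.9031
So the test needs 1.9031 × 11 ≈ 20.93 items; rounding up, 21.

21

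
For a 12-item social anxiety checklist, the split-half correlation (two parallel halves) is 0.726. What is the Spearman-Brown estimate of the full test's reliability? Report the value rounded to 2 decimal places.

0.84

Apply the Spearman-Brown correction with n = 2:
r_full = 2r_hh / (1 + r_hh) = 2 × 0.726 / (1 + 0.726)
r_full = 1.4520 / 1.7260 ≈ 0.8413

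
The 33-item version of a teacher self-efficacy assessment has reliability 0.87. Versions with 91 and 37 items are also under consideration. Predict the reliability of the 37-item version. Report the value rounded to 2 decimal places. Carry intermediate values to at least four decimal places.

The 91-item form is not needed; work directly from the 33-item form with n = 37/33 = 1.1212.
r_{37} = n·r / (1 + (n − 1)·r) = 0.9754 / 1.1054 ≈ 0.8824

0.88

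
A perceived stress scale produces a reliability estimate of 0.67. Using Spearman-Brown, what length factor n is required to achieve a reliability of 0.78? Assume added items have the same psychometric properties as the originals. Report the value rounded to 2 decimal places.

1.75

Rearranging the Spearman-Brown formula for n,
n = r*(1 − r) / [ r (1 − r*) ]
n = 0.78(1 − 0.67) / [0.67(1 − 0.78)]
n = 0.2574 / 0.1474 ≈ 1.7463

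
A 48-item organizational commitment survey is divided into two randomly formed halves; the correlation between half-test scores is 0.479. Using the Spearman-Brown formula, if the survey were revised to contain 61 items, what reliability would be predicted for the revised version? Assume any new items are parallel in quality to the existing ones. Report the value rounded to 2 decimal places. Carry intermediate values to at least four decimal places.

0.70

Spearman-Brown correction (n = 2): r_full = 2·0.479/(1 + 0.479) = 0.6477
Length factor from 48 to 61 items: n = 61/48 = 1.2708
r_new = n·r_full / (1 + (n − 1)·r_full) = 0.8231 / 1.1754 ≈ 0.7003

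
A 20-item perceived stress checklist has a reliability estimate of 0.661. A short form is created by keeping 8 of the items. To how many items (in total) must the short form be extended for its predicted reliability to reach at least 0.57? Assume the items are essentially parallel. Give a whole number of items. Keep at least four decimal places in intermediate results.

14

First, r for the 8-item form: n = 8/20 = 0.4000, so r_8 = 0.4000·0.661/(1 + (0.4000 − 1)·0.661) = 0.4382
Then solve for n' with r_old = 0.4382, r_target = 0.57: n' = 0.57(1 − 0.4382)/[0.4382(1 − 0.57)] = 1.6995
Total items = 1.6995 × 8 = 13.60, rounded up to 14.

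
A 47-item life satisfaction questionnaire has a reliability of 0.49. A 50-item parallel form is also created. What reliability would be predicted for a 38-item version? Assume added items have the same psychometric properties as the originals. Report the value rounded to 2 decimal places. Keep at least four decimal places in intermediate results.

Only the ratio of lengths matters: n = 38/47 = 0.8085
r_{38} = n·r / (1 + (n − 1)·r) = 0.3962 / 0.9062 ≈ 0.4372

0.44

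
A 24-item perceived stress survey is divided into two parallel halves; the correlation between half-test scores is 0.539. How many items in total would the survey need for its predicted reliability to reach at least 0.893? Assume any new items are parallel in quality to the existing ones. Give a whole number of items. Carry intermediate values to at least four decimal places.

86

r_full = 2(0.539)/(1 + 0.539) = 0.7005
n = r_tgt(1 − r_full) / [r_full(1 − r_tgt)] = 0.893 × 0.2995 / (0.7005 × 0.107) ≈ 3.5683
Items = 3.5683 × 24 ≈ 85.64 → 86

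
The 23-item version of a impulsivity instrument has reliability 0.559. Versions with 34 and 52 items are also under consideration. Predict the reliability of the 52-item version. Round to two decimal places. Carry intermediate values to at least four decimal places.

0.74

The 34-item form is not needed; work directly from the 23-item form with n = 52/23 = 2.2609.
r_{52} = n·r / (1 + (n − 1)·r) = 1.2638 / 1.7048 ≈ 0.7413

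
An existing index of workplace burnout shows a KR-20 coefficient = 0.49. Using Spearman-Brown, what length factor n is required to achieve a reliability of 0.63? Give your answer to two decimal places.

Rearranging the Spearman-Brown formula for n,
n = r_target (1 − r_old) / [ r_old (1 − r_target) ]
n = 0.63(1 − 0.49) / [0.49(1 − 0.63)]
n = 0.3213 / 0.1813 ≈ 1.7722

1.77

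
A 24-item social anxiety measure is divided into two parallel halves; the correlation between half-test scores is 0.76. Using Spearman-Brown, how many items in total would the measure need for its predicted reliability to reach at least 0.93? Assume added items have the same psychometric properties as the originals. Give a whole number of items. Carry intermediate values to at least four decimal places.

r_full = 2(0.76)/(1 + 0.76) = 0.8636
n = r_tgt(1 − r_full) / [r_full(1 − r_tgt)] = 0.93 × 0.1364 / (0.8636 × 0.07) ≈ 2.0984
Required items = 2.0984 × 24 = 50.36, so 51 items.

51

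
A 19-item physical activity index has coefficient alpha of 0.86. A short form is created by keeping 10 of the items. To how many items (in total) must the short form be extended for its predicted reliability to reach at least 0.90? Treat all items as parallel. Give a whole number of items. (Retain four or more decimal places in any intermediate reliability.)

First, r for the 10-item form: n = 10/19 = 0.5263, so r_10 = 0.5263·0.86/(1 + (0.5263 − 1)·0.86) = 0.7638
Then solve for n' with r_old = 0.7638, r_target = 0.90: n' = 0.90(1 − 0.7638)/[0.7638(1 − 0.90)] = 2.7832
Total items = 2.7832 × 10 = 27.83, rounded up to 28.

28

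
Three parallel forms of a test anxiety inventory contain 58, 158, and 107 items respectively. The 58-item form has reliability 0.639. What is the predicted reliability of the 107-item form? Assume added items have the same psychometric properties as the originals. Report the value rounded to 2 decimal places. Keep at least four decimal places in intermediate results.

0.77

Only the ratio of lengths matters: n = 107/58 = 1.8448
r_{107} = n·r / (1 + (n − 1)·r) = 1.1788 / 1.5398 ≈ 0.7656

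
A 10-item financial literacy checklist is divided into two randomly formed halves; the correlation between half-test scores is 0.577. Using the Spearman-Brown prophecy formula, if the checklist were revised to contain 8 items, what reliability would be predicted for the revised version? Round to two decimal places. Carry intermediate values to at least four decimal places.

0.69

Full-test reliability from the split-half r: r_full = 2(0.577)/(1 + 0.577) = 0.7318
Length factor from 10 to 8 items: n = 8/10 = 0.8000
r_new = n·r_full / (1 + (n − 1)·r_full) = 0.5854 / 0.8536 ≈ 0.6858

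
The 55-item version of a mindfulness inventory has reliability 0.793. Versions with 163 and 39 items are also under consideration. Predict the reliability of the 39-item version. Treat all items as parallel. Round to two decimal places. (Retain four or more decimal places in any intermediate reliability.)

0.73

The 163-item form is not needed; work directly from the 55-item form with n = 39/55 = 0.7091.
r_{39} = n·r / (1 + (n − 1)·r) = 0.5623 / 0.7693 ≈ 0.7309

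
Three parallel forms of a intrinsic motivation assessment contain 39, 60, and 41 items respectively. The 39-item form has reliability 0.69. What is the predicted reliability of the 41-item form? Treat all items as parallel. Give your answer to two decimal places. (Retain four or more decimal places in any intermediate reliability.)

The 60-item form is not needed; work directly from the 39-item form with n = 41/39 = 1.0513.
r_{41} = n·r / (1 + (n − 1)·r) = 0.7254 / 1.0354 ≈ 0.7006

0.70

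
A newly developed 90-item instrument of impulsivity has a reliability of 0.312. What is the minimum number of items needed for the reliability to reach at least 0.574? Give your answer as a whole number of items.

Invert Spearman-Brown to solve for n:
n = r_target (1 − r_old) / [ r_old (1 − r_target) ]
n = 0.574 × (1 − 0.312) / [ 0.312 × (1 − 0.574) ]
  = 0.394912 / 0.132912 = 2.9712
Items needed = n × 90 = 2.9712 × 90 ≈ 267.41 → round up to 268

268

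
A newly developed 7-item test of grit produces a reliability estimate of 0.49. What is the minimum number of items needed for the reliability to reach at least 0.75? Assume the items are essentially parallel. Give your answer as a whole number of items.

22

n = 0.75 × (1 − 0.49) / [ 0.49 × (1 − 0.75) ]
n = 0.3825 / 0.1225 ≈ 3.1224
Items needed = n × 7 = 3.1224 × 7 ≈ 21.86 → round up to 22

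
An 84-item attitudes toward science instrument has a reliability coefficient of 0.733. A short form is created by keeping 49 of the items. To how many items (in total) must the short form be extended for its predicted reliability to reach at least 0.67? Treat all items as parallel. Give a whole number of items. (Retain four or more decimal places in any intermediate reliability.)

63

First, r for the 49-item form: n = 49/84 = 0.5833, so r_49 = 0.5833·0.733/(1 + (0.5833 − 1)·0.733) = 0.6156
Then solve for n' with r_old = 0.6156, r_target = 0.67: n' = 0.67(1 − 0.6156)/[0.6156(1 − 0.67)] = 1.2678
Items = 1.2678 × 49 ≈ 62.12 → 63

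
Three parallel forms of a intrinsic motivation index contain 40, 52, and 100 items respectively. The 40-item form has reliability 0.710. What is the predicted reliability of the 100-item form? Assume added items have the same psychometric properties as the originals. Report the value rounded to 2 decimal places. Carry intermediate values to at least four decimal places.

Only the ratio of lengths matters: n = 100/40 = 2.5000
r_{100} = n·r / (1 + (n − 1)·r) = 1.7750 / 2.0650 ≈ 0.8596

0.86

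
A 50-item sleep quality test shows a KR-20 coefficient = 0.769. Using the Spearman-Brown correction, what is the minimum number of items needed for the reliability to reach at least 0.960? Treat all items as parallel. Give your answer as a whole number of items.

361

Rearranging the Spearman-Brown formula for n,
n = r_target (1 − r_old) / [ r_old (1 − r_target) ]
n = [0.960 × 0.231] / [0.769 × 0.040]
  = 0.221760 / 0.030760 = 7.2094
7.2094 × 50 = 360.47 → 361 items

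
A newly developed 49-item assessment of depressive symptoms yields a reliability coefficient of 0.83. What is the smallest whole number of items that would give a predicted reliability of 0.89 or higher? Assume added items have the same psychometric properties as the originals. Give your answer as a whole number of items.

Invert Spearman-Brown to solve for n:
n = r*(1 − r) / [ r (1 − r*) ]
n = [0.89 × 0.17] / [0.83 × 0.11]
n = 0.1513 / 0.0913 ≈ 1.6572
1.6572 × 49 = 81.20 → 82 items

82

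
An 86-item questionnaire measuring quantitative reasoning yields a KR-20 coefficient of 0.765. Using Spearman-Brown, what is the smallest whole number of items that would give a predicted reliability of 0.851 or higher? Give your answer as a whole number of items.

151

Invert Spearman-Brown to solve for n:
n = r*(1 − r) / [ r (1 − r*) ]
n = 0.851 × (1 − 0.765) / [ 0.765 × (1 − 0.851) ]
  = 0.199985 / 0.113985 = 1.7545
Items needed = n × 86 = 1.7545 × 86 ≈ 150.89 → round up to 151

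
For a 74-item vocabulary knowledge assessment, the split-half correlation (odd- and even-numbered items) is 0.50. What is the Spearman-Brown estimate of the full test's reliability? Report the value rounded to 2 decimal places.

Apply the Spearman-Brown correction with n = 2:
r_full = 2(0.50) / (1 + 0.50)
       = 1.0000 / 1.5000 = 0.6667

0.67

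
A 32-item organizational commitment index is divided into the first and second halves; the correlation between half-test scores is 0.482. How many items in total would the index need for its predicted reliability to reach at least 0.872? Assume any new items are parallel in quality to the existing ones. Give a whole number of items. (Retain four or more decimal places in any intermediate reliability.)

r_full = 2(0.482)/(1 + 0.482) = 0.6505
Solve Spearman-Brown for n: n = 0.872(1 − 0.6505) / [0.6505(1 − 0.872)] = 3.6602
Required items = 3.6602 × 32 = 117.13, so 118 items.

118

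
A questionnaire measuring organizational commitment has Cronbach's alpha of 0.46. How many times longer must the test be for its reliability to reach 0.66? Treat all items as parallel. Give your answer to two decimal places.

Spearman-Brown solved for the length factor n:
n = r*(1 − r) / [ r (1 − r*) ]
n = 0.66(1 − 0.46) / [0.46(1 − 0.66)]
  = 0.3564 / 0.1564 = 2.2788

2.28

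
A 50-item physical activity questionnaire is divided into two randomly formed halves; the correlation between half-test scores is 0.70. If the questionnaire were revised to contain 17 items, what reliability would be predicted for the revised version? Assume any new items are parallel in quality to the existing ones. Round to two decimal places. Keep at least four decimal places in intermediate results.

First correct the split-half correlation to full-test reliability: r_full = 2 × 0.70 / (1 + 0.70) ≈ 0.8235
Length factor from 50 to 17 items: n = 17/50 = 0.3400
r_new = n·r_full / (1 + (n − 1)·r_full) = 0.2800 / 0.4565 ≈ 0.6134

0.61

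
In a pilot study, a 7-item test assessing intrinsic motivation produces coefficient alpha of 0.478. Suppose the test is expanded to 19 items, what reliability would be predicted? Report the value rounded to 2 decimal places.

n = 19/7 = 2.7143
Spearman-Brown: r_new = n·r / (1 + (n − 1)·r)
r_new = (2.7143 × 0.478) / (1 + (2.7143 − 1) × 0.478)
     = 1.2974 / 1.8194 = 0.7131

0.71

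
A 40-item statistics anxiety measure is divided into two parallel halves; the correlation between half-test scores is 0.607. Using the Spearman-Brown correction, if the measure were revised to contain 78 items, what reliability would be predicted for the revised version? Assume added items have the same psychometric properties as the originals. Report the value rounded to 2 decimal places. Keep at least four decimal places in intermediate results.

Full-test reliability from the split-half r: r_full = 2(0.607)/(1 + 0.607) = 0.7554
Length factor from 40 to 78 items: n = 78/40 = 1.9500
r_new = n·r_full / (1 + (n − 1)·r_full) = 1.4730 / 1.7176 ≈ 0.8576

0.86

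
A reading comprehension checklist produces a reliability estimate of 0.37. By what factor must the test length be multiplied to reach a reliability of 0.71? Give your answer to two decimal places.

4.17

Spearman-Brown solved for the length factor n:
n = r_target (1 − r_old) / [ r_old (1 − r_target) ]
n = 0.71(1 − 0.37) / [0.37(1 − 0.71)]
n = 0.4473 / 0.1073 ≈ 4.1687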